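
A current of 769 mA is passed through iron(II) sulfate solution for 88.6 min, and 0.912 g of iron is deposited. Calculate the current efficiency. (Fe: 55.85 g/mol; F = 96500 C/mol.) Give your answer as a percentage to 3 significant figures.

Q = 0.769 × 5316 = 4088 C
n(e⁻) = 4088 / 96500 = 0.04236 mol
Fe²⁺ + 2e⁻ → Fe, so theoretical n(Fe) = 0.02118 mol → 1.183 g
Efficiency = 0.912 / 1.183 = 0.7709 = 77.1%

77.1%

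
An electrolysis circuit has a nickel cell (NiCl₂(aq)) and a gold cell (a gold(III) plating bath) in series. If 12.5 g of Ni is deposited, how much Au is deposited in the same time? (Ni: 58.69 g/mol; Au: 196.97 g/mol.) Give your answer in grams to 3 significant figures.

28.0 g

n(Ni) = 12.5 / 58.69 = 0.2130 mol
Ni²⁺ + 2e⁻ → Ni, so n(e⁻) = 2 × 0.2130 = 0.4260 mol
The cells are in series, so the same charge (and hence the same n(e⁻) = 0.4260 mol) passes through both.
Au³⁺ + 3e⁻ → Au, so n(Au) = 0.4260 / 3 = 0.1420 mol
m(Au) = 0.1420 × 196.97 = 28.0 g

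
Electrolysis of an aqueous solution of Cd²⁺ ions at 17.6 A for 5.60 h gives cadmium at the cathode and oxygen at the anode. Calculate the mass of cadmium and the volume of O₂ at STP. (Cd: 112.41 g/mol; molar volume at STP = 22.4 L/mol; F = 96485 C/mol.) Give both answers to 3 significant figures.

207 g Cd; 20.6 L O₂

Q = 17.6 × 20160 = 3.548×10^5 C; n(e⁻) = 3.548×10^5 / 96485 = 3.677 mol
Cathode: Cd²⁺ + 2e⁻ → Cd → n(Cd) = 3.677/2 = 1.839 mol → 207 g
Anode: 2H₂O → O₂ + 4H⁺ + 4e⁻ → n(O₂) = 3.677/4 = 0.9193 mol → 20.6 L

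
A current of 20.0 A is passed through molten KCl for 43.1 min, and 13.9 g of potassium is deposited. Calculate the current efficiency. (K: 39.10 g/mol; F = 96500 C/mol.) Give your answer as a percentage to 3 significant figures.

Q = 20.0 × 2586 = 51720 C
n(e⁻) = 51720 / 96500 = 0.5360 mol
K⁺ + e⁻ → K, so theoretical n(K) = 0.5360 mol → 20.96 g
Efficiency = 13.9 / 20.96 = 0.6632 = 66.3%

66.3%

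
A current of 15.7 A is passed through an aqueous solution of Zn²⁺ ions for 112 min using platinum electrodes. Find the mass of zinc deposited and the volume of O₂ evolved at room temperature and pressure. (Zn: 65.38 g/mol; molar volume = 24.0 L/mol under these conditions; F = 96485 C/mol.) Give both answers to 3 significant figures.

Q = 15.7 × 6720 = 1.055×10^5 C; n(e⁻) = 1.055×10^5 / 96485 = 1.093 mol
Cathode: Zn²⁺ + 2e⁻ → Zn → n(Zn) = 1.093/2 = 0.5465 mol → 35.7 g
Anode: 2H₂O → O₂ + 4H⁺ + 4e⁻ → n(O₂) = 1.093/4 = 0.2733 mol → 6.56 L

35.7 g Zn; 6.56 L O₂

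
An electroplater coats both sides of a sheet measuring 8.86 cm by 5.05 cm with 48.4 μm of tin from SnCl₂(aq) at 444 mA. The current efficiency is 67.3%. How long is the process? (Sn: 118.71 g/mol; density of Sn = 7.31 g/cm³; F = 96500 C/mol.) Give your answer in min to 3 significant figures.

Plated area = 2 × 8.86 × 5.05 = 89.49 cm²
Volume = 89.49 × 48.4×10⁻⁴ cm = 0.4331 cm³
m(Sn) = 0.4331 × 7.31 = 3.166 g
n(Sn) = 3.166 / 118.71 = 0.02667 mol; n(e⁻) = 2 × 0.02667 = 0.05334 mol
Q = 0.05334 × 96500 / 0.673 = 7648 C
t = 7648 / 0.444 = 17230 s = 287 min

287 min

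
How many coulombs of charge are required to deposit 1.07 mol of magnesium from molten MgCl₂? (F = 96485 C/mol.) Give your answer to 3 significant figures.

2.06×10^5 C

Mg²⁺ + 2e⁻ → Mg, so n(e⁻) = 2 × 1.07 = 2.140 mol
Q = 2.140 × 96485 = 2.065×10^5 C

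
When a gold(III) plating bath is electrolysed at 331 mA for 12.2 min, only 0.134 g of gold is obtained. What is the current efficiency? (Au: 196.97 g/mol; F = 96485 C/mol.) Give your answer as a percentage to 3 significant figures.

81.3%

Q = 0.331 × 732 = 242.3 C
n(e⁻) = 242.3 / 96485 = 0.002511 mol
Au³⁺ + 3e⁻ → Au, so theoretical n(Au) = 8.370×10^-4 mol → 0.1649 g
Efficiency = 0.134 / 0.1649 = 0.8126 = 81.3%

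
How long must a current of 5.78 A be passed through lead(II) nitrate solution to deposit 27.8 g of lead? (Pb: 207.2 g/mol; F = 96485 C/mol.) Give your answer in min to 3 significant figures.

74.7 min

n(Pb) = 27.8 / 207.2 = 0.1342 mol
Pb²⁺ + 2e⁻ → Pb, so n(e⁻) = 2 × 0.1342 = 0.2684 mol
Q = 0.2684 × 96485 = 25900 C
t = Q / I = 25900 / 5.78 = 4481 s = 74.7 min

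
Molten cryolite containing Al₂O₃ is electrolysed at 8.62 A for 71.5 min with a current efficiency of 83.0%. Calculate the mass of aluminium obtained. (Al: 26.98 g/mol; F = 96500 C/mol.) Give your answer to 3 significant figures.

Q = 8.62 × 4290 = 36980 C
n(e⁻) = 36980 / 96500 = 0.3832 mol
Al³⁺ + 3e⁻ → Al, so theoretical m(Al) = 0.1277 × 26.98 = 3.445 g
Actual mass = 83.0% × 3.445 = 2.86 g

2.86 g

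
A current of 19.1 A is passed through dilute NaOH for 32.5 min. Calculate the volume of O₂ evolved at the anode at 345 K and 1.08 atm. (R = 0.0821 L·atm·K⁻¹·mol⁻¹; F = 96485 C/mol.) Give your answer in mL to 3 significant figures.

Q = It = 19.1 × 1950 = 37250 C
Moles of electrons = 37250 / 96485 = 0.3861 mol
2H₂O → O₂ + 4H⁺ + 4e⁻, so n(O₂) = 0.3861 / 4 = 0.09653 mol
V = nRT/P = 0.09653 × 0.0821 × 345 / 1.08 = 2.532 L
= 2530 mL

2530 mL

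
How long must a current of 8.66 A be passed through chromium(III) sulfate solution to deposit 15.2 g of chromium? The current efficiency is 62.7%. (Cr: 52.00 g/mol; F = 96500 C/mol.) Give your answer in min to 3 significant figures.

n(Cr) = 15.2 / 52.00 = 0.2923 mol
Cr³⁺ + 3e⁻ → Cr, so n(e⁻) = 3 × 0.2923 = 0.8769 mol
Q = 0.8769 × 96500 / 0.627 = 1.350×10^5 C
t = Q / I = 1.350×10^5 / 8.66 = 15590 s = 260 min

260 min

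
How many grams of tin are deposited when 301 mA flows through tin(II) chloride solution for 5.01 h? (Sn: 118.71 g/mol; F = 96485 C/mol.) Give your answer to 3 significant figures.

3.34 g

Q = 0.301 A × 18036 s = 5429 C
n(e⁻) = 5429 / 96485 = 0.05627 mol
Sn²⁺ + 2e⁻ → Sn, so n(Sn) = 0.05627 / 2 = 0.02814 mol
m = 0.02814 × 118.71 = 3.34 g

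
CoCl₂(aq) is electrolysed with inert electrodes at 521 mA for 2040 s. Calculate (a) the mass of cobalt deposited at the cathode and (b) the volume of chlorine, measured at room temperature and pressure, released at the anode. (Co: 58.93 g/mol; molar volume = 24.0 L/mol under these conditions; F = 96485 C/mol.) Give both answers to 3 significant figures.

0.325 g Co; 0.132 L Cl₂

Q = 0.521 × 2040 = 1063 C; n(e⁻) = 1063 / 96485 = 0.01102 mol
Cathode: Co²⁺ + 2e⁻ → Co → n(Co) = 0.01102/2 = 0.005510 mol → 0.325 g
Anode: 2Cl⁻ → Cl₂ + 2e⁻ → n(Cl₂) = 0.01102/2 = 0.005510 mol → 0.132 L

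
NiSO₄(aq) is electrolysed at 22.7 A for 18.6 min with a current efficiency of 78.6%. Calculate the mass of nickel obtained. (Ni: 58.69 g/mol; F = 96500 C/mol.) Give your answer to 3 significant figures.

Q = 22.7 × 1116 = 25330 C
n(e⁻) = 25330 / 96500 = 0.2625 mol
Ni²⁺ + 2e⁻ → Ni, so theoretical m(Ni) = 0.1313 × 58.69 = 7.706 g
Actual mass = 78.6% × 7.706 = 6.06 g

6.06 g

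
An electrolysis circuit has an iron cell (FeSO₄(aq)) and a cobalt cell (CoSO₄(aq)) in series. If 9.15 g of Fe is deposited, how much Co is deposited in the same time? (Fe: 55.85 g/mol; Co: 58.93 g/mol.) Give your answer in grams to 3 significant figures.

n(Fe) = 9.15 / 55.85 = 0.1638 mol
Fe²⁺ + 2e⁻ → Fe, so n(e⁻) = 2 × 0.1638 = 0.3276 mol
Since the cells are in series, n(e⁻) in the Co cell is also 0.3276 mol.
Co²⁺ + 2e⁻ → Co, so n(Co) = 0.3276 / 2 = 0.1638 mol
m(Co) = 0.1638 × 58.93 = 9.65 g

9.65 g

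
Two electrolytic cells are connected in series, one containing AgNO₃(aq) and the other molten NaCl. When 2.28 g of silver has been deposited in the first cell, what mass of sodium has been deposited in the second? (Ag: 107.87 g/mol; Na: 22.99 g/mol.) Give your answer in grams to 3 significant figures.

n(Ag) = 2.28 / 107.87 = 0.02114 mol
Ag⁺ + e⁻ → Ag, so n(e⁻) = 0.02114 mol
The cells are in series, so the same charge (and hence the same n(e⁻) = 0.02114 mol) passes through both.
Na⁺ + e⁻ → Na, so n(Na) = 0.02114 mol
m(Na) = 0.02114 × 22.99 = 0.486 g

0.486 g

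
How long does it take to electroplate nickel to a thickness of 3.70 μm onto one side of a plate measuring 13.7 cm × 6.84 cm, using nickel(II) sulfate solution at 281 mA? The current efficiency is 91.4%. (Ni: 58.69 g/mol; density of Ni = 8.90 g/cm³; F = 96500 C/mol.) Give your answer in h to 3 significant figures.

1.10 h

Plated area = 13.7 × 6.84 = 93.71 cm²
Volume = 93.71 × 3.70×10⁻⁴ cm = 0.03467 cm³
m(Ni) = 0.03467 × 8.90 = 0.3086 g
n(Ni) = 0.3086 / 58.69 = 0.005258 mol; n(e⁻) = 2 × 0.005258 = 0.01052 mol
Q = 0.01052 × 96500 / 0.914 = 1111 C
t = 1111 / 0.281 = 3954 s = 1.10 h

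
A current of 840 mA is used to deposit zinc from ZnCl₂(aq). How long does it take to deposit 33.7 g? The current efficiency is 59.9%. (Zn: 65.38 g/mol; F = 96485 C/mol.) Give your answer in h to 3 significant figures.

54.9 h

n(Zn) = 33.7 / 65.38 = 0.5154 mol
Zn²⁺ + 2e⁻ → Zn, so n(e⁻) = 2 × 0.5154 = 1.031 mol
Q = 1.031 × 96485 / 0.599 = 1.661×10^5 C
t = Q / I = 1.661×10^5 / 0.840 = 1.977×10^5 s = 54.9 h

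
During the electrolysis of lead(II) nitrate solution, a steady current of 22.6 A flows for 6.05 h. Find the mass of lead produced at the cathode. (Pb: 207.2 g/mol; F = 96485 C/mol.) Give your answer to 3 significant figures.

Q = It = 22.6 × 21780 = 4.922×10^5 C
n(e⁻) = 4.922×10^5 / 96485 = 5.101 mol
Pb²⁺ + 2e⁻ → Pb, so n(Pb) = 5.101 / 2 = 2.551 mol
m = 2.551 × 207.2 = 529 g

529 g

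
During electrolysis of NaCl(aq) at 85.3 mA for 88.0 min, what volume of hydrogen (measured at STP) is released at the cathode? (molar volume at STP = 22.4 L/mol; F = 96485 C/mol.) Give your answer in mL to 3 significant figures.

Q = It = 0.0853 × 5280 = 450.4 C
Moles of electrons = 450.4 / 96485 = 0.004668 mol
2H⁺ + 2e⁻ → H₂, so n(H₂) = 0.004668 / 2 = 0.002334 mol
V = 0.002334 × 22.4 = 0.05228 L
= 52.3 mL

52.3 mL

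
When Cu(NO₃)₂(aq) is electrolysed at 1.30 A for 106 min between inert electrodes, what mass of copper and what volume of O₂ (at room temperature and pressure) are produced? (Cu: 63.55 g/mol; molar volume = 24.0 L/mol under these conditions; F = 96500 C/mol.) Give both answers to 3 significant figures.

Q = 1.30 × 6360 = 8268 C; n(e⁻) = 8268 / 96500 = 0.08568 mol
Cathode: Cu²⁺ + 2e⁻ → Cu → n(Cu) = 0.08568/2 = 0.04284 mol → 2.72 g
Anode: 2H₂O → O₂ + 4H⁺ + 4e⁻ → n(O₂) = 0.08568/4 = 0.02142 mol → 0.514 L

2.72 g Cu; 0.514 L O₂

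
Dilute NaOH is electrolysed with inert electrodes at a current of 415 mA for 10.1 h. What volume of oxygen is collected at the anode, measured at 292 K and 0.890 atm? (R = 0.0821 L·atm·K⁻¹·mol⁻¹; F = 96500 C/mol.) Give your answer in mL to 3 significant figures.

1050 mL

Charge passed = 0.415 × 36360 = 15090 C
Moles of electrons = 15090 / 96500 = 0.1564 mol
2H₂O → O₂ + 4H⁺ + 4e⁻, so n(O₂) = 0.1564 / 4 = 0.03910 mol
V = nRT/P = 0.03910 × 0.0821 × 292 / 0.890 = 1.053 L
= 1050 mL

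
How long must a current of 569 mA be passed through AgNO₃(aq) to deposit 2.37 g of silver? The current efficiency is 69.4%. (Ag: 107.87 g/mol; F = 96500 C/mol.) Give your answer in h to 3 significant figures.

1.49 h

n(Ag) = 2.37 / 107.87 = 0.02197 mol
Ag⁺ + e⁻ → Ag, so n(e⁻) = 0.02197 mol
Q = 0.02197 × 96500 / 0.694 = 3055 C
t = Q / I = 3055 / 0.569 = 5369 s = 1.49 h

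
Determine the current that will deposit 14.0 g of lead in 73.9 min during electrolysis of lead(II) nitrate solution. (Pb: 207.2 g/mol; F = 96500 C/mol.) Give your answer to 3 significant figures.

n(Pb) = 14.0 / 207.2 = 0.06757 mol
Pb²⁺ + 2e⁻ → Pb, so n(e⁻) = 2 × 0.06757 = 0.1351 mol
Q = 0.1351 × 96500 = 13040 C
I = Q / t = 13040 / 4434 s = 2.94 A

2.94 A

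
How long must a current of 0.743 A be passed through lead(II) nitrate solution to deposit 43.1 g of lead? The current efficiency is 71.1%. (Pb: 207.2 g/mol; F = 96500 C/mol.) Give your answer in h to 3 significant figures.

21.1 h

n(Pb) = 43.1 / 207.2 = 0.2080 mol
Pb²⁺ + 2e⁻ → Pb, so n(e⁻) = 2 × 0.2080 = 0.4160 mol
Q = 0.4160 × 96500 / 0.711 = 56460 C
t = Q / I = 56460 / 0.743 = 75990 s = 21.1 h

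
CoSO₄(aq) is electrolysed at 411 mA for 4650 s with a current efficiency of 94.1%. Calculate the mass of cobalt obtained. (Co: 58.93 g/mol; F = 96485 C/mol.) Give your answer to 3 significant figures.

0.549 g

Q = 0.411 × 4650 = 1911 C
n(e⁻) = 1911 / 96485 = 0.01981 mol
Co²⁺ + 2e⁻ → Co, so theoretical m(Co) = 0.009905 × 58.93 = 0.5837 g
Actual mass = 94.1% × 0.5837 = 0.549 g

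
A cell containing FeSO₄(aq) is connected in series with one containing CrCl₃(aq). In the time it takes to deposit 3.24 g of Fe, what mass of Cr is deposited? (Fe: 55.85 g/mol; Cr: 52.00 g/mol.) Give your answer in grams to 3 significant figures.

n(Fe) = 3.24 / 55.85 = 0.05801 mol
Fe²⁺ + 2e⁻ → Fe, so n(e⁻) = 2 × 0.05801 = 0.1160 mol
Same current for the same time ⇒ same n(e⁻) = 0.1160 mol in both cells.
Cr³⁺ + 3e⁻ → Cr, so n(Cr) = 0.1160 / 3 = 0.03867 mol
m(Cr) = 0.03867 × 52.00 = 2.01 g

2.01 g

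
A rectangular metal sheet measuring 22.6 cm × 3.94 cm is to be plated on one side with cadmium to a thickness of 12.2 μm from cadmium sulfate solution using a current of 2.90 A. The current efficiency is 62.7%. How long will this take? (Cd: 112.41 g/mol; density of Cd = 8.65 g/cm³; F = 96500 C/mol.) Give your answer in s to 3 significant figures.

Plated area = 22.6 × 3.94 = 89.04 cm²
Volume = 89.04 × 12.2×10⁻⁴ cm = 0.1086 cm³
m(Cd) = 0.1086 × 8.65 = 0.9394 g
n(Cd) = 0.9394 / 112.41 = 0.008357 mol; n(e⁻) = 2 × 0.008357 = 0.01671 mol
Q = 0.01671 × 96500 / 0.627 = 2572 C
t = 2572 / 2.90 = 886.9 s

887 s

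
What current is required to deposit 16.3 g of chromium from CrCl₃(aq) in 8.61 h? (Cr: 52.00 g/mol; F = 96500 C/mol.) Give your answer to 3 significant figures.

2.93 A

n(Cr) = 16.3 / 52.00 = 0.3135 mol
Cr³⁺ + 3e⁻ → Cr, so n(e⁻) = 3 × 0.3135 = 0.9405 mol
Q = 0.9405 × 96500 = 90760 C
I = Q / t = 90760 / 30996 s = 2.93 A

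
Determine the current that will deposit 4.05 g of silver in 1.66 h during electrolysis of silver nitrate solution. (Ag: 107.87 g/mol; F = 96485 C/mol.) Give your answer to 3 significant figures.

n(Ag) = 4.05 / 107.87 = 0.03755 mol
Ag⁺ + e⁻ → Ag, so n(e⁻) = 0.03755 mol
Q = 0.03755 × 96485 = 3623 C
I = Q / t = 3623 / 5976 s = 0.606 A

0.606 A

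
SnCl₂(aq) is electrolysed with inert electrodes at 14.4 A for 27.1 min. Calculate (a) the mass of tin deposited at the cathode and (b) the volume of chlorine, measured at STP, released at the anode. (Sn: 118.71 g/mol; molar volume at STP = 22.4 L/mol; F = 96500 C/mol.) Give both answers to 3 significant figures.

14.4 g Sn; 2.72 L Cl₂

Q = 14.4 × 1626 = 23410 C; n(e⁻) = 23410 / 96500 = 0.2426 mol
Cathode: Sn²⁺ + 2e⁻ → Sn → n(Sn) = 0.2426/2 = 0.1213 mol → 14.4 g
Anode: 2Cl⁻ → Cl₂ + 2e⁻ → n(Cl₂) = 0.2426/2 = 0.1213 mol → 2.72 L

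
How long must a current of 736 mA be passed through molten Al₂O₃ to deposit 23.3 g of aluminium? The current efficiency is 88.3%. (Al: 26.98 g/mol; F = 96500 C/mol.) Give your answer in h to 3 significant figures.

n(Al) = 23.3 / 26.98 = 0.8636 mol
Al³⁺ + 3e⁻ → Al, so n(e⁻) = 3 × 0.8636 = 2.591 mol
Q = 2.591 × 96500 / 0.883 = 2.832×10^5 C
t = Q / I = 2.832×10^5 / 0.736 = 3.848×10^5 s = 107 h

107 h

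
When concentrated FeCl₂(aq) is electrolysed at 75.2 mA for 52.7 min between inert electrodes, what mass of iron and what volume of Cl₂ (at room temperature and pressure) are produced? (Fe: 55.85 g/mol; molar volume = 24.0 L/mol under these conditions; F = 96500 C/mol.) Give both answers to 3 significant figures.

0.0688 g Fe; 0.0296 L Cl₂

Q = 0.0752 × 3162 = 237.8 C; n(e⁻) = 237.8 / 96500 = 0.002464 mol
Cathode: Fe²⁺ + 2e⁻ → Fe → n(Fe) = 0.002464/2 = 0.001232 mol → 0.0688 g
Anode: 2Cl⁻ → Cl₂ + 2e⁻ → n(Cl₂) = 0.002464/2 = 0.001232 mol → 0.0296 L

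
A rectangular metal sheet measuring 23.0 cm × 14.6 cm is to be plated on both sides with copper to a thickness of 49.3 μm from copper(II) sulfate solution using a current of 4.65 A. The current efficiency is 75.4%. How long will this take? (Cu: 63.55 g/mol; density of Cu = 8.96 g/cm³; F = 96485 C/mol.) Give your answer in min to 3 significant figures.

Plated area = 2 × 23.0 × 14.6 = 671.6 cm²
Volume = 671.6 × 49.3×10⁻⁴ cm = 3.311 cm³
m(Cu) = 3.311 × 8.96 = 29.67 g
n(Cu) = 29.67 / 63.55 = 0.4669 mol; n(e⁻) = 2 × 0.4669 = 0.9338 mol
Q = 0.9338 × 96485 / 0.754 = 1.195×10^5 C
t = 1.195×10^5 / 4.65 = 25700 s = 428 min

428 min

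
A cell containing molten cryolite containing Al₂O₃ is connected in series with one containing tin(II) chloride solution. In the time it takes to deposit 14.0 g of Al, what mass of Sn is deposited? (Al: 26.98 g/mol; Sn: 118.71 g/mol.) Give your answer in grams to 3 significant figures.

92.4 g

n(Al) = 14.0 / 26.98 = 0.5189 mol
Al³⁺ + 3e⁻ → Al, so n(e⁻) = 3 × 0.5189 = 1.557 mol
In series, the same 1.557 mol of electrons flows through the second cell.
Sn²⁺ + 2e⁻ → Sn, so n(Sn) = 1.557 / 2 = 0.7785 mol
m(Sn) = 0.7785 × 118.71 = 92.4 g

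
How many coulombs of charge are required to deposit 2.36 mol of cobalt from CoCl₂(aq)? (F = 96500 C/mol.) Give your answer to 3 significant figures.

4.55×10^5 C

Co²⁺ + 2e⁻ → Co, so n(e⁻) = 2 × 2.36 = 4.720 mol
Q = 4.720 × 96500 = 4.555×10^5 C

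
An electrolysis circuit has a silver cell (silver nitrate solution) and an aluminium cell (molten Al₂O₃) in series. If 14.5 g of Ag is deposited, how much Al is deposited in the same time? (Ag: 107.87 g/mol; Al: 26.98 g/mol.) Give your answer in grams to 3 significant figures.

n(Ag) = 14.5 / 107.87 = 0.1344 mol
Ag⁺ + e⁻ → Ag, so n(e⁻) = 0.1344 mol
In series, the same 0.1344 mol of electrons flows through the second cell.
Al³⁺ + 3e⁻ → Al, so n(Al) = 0.1344 / 3 = 0.04480 mol
m(Al) = 0.04480 × 26.98 = 1.21 g

1.21 g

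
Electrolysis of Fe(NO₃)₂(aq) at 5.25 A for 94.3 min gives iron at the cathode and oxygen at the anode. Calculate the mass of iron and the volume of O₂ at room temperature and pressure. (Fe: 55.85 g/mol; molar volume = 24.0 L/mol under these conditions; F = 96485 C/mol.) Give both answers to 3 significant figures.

Q = 5.25 × 5658 = 29700 C; n(e⁻) = 29700 / 96485 = 0.3078 mol
Cathode: Fe²⁺ + 2e⁻ → Fe → n(Fe) = 0.3078/2 = 0.1539 mol → 8.60 g
Anode: 2H₂O → O₂ + 4H⁺ + 4e⁻ → n(O₂) = 0.3078/4 = 0.07695 mol → 1.85 L

8.60 g Fe; 1.85 L O₂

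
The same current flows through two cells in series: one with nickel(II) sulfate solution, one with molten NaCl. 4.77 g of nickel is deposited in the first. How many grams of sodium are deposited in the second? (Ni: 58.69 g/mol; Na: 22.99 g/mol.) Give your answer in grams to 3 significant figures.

n(Ni) = 4.77 / 58.69 = 0.08127 mol
Ni²⁺ + 2e⁻ → Ni, so n(e⁻) = 2 × 0.08127 = 0.1625 mol
Same current for the same time ⇒ same n(e⁻) = 0.1625 mol in both cells.
Na⁺ + e⁻ → Na, so n(Na) = 0.1625 mol
m(Na) = 0.1625 × 22.99 = 3.74 g

3.74 g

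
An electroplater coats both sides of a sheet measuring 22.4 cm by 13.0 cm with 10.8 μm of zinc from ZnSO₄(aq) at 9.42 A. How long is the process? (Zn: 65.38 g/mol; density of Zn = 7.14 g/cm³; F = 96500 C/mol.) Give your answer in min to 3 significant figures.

Plated area = 2 × 22.4 × 13.0 = 582.4 cm²
Volume = 582.4 × 10.8×10⁻⁴ cm = 0.6290 cm³
m(Zn) = 0.6290 × 7.14 = 4.491 g
n(Zn) = 4.491 / 65.38 = 0.06869 mol; n(e⁻) = 2 × 0.06869 = 0.1374 mol
Q = 0.1374 × 96500 = 13260 C
t = 13260 / 9.42 = 1408 s = 23.5 min

23.5 min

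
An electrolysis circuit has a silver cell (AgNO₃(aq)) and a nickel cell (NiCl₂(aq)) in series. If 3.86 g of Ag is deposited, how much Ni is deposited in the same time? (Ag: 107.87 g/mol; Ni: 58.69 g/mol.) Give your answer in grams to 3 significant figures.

n(Ag) = 3.86 / 107.87 = 0.03578 mol
Ag⁺ + e⁻ → Ag, so n(e⁻) = 0.03578 mol
Same current for the same time ⇒ same n(e⁻) = 0.03578 mol in both cells.
Ni²⁺ + 2e⁻ → Ni, so n(Ni) = 0.03578 / 2 = 0.01789 mol
m(Ni) = 0.01789 × 58.69 = 1.05 g

1.05 g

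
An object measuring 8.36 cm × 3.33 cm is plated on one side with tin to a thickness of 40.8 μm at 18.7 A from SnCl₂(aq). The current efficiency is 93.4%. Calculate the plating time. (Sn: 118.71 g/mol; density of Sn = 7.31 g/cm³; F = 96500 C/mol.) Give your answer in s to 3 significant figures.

Plated area = 8.36 × 3.33 = 27.84 cm²
Volume = 27.84 × 40.8×10⁻⁴ cm = 0.1136 cm³
m(Sn) = 0.1136 × 7.31 = 0.8304 g
n(Sn) = 0.8304 / 118.71 = 0.006995 mol; n(e⁻) = 2 × 0.006995 = 0.01399 mol
Q = 0.01399 × 96500 / 0.934 = 1445 C
t = 1445 / 18.7 = 77.27 s

77.3 s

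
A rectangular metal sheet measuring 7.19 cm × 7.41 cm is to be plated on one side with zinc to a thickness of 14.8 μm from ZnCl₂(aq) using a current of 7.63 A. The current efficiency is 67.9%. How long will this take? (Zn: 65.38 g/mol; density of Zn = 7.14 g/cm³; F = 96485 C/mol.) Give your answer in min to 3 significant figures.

Plated area = 7.19 × 7.41 = 53.28 cm²
Volume = 53.28 × 14.8×10⁻⁴ cm = 0.07885 cm³
m(Zn) = 0.07885 × 7.14 = 0.5630 g
n(Zn) = 0.5630 / 65.38 = 0.008611 mol; n(e⁻) = 2 × 0.008611 = 0.01722 mol
Q = 0.01722 × 96485 / 0.679 = 2447 C
t = 2447 / 7.63 = 320.7 s = 5.35 min

5.35 min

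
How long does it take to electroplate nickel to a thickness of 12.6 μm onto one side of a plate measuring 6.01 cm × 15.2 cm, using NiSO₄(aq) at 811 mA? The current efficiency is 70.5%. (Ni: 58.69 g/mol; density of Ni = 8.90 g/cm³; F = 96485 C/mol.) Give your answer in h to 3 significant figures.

1.64 h

Plated area = 6.01 × 15.2 = 91.35 cm²
Volume = 91.35 × 12.6×10⁻⁴ cm = 0.1151 cm³
m(Ni) = 0.1151 × 8.90 = 1.024 g
n(Ni) = 1.024 / 58.69 = 0.01745 mol; n(e⁻) = 2 × 0.01745 = 0.03490 mol
Q = 0.03490 × 96485 / 0.705 = 4776 C
t = 4776 / 0.811 = 5889 s = 1.64 h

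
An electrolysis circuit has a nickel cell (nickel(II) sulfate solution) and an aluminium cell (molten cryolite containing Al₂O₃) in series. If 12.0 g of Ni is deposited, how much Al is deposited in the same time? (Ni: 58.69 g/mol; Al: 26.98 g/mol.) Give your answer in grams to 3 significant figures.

3.68 g

n(Ni) = 12.0 / 58.69 = 0.2045 mol
Ni²⁺ + 2e⁻ → Ni, so n(e⁻) = 2 × 0.2045 = 0.4090 mol
The cells are in series, so the same charge (and hence the same n(e⁻) = 0.4090 mol) passes through both.
Al³⁺ + 3e⁻ → Al, so n(Al) = 0.4090 / 3 = 0.1363 mol
m(Al) = 0.1363 × 26.98 = 3.68 g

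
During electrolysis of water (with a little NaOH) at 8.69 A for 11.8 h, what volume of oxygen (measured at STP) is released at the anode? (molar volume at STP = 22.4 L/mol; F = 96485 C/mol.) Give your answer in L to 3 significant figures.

Q = It = 8.69 × 42480 = 3.692×10^5 C
Moles of electrons = 3.692×10^5 / 96485 = 3.827 mol
2H₂O → O₂ + 4H⁺ + 4e⁻, so n(O₂) = 3.827 / 4 = 0.9568 mol
V = 0.9568 × 22.4 = 21.43 L

21.4 L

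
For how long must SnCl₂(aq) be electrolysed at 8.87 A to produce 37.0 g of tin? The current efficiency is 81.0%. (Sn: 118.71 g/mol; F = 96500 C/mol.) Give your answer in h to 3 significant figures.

2.33 h

n(Sn) = 37.0 / 118.71 = 0.3117 mol
Sn²⁺ + 2e⁻ → Sn, so n(e⁻) = 2 × 0.3117 = 0.6234 mol
Q = 0.6234 × 96500 / 0.810 = 74270 C
t = Q / I = 74270 / 8.87 = 8373 s = 2.33 h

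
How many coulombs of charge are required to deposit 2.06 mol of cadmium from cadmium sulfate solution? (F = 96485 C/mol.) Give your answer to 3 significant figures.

Cd²⁺ + 2e⁻ → Cd, so n(e⁻) = 2 × 2.06 = 4.120 mol
Q = 4.120 × 96485 = 3.975×10^5 C

3.98×10^5 C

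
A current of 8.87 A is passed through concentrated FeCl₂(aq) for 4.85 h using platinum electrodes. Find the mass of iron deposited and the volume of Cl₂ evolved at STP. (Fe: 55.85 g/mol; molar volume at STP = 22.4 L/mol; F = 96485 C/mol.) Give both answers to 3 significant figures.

44.8 g Fe; 18.0 L Cl₂

Q = 8.87 × 17460 = 1.549×10^5 C; n(e⁻) = 1.549×10^5 / 96485 = 1.605 mol
Cathode: Fe²⁺ + 2e⁻ → Fe → n(Fe) = 1.605/2 = 0.8025 mol → 44.8 g
Anode: 2Cl⁻ → Cl₂ + 2e⁻ → n(Cl₂) = 1.605/2 = 0.8025 mol → 18.0 L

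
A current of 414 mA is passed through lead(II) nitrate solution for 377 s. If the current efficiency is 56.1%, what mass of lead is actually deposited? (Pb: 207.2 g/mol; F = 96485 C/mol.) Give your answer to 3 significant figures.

0.0940 g

Q = 0.414 × 377 = 156.1 C
n(e⁻) = 156.1 / 96485 = 0.001618 mol
Pb²⁺ + 2e⁻ → Pb, so theoretical m(Pb) = 8.090×10^-4 × 207.2 = 0.1676 g
Actual mass = 56.1% × 0.1676 = 0.0940 g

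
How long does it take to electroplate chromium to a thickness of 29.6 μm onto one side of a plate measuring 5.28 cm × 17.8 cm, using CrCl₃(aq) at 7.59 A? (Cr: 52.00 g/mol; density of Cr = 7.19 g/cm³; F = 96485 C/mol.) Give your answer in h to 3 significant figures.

0.407 h

Plated area = 5.28 × 17.8 = 93.98 cm²
Volume = 93.98 × 29.6×10⁻⁴ cm = 0.2782 cm³
m(Cr) = 0.2782 × 7.19 = 2.000 g
n(Cr) = 2.000 / 52.00 = 0.03846 mol; n(e⁻) = 3 × 0.03846 = 0.1154 mol
Q = 0.1154 × 96485 = 11130 C
t = 11130 / 7.59 = 1466 s = 0.407 h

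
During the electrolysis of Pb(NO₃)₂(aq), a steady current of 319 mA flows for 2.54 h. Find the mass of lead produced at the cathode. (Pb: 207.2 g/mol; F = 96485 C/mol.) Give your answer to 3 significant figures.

Charge passed = 0.319 × 9144 = 2917 C
Moles of electrons = 2917 / 96485 = 0.03023 mol
Pb²⁺ + 2e⁻ → Pb, so n(Pb) = 0.03023 / 2 = 0.01512 mol
m = 0.01512 × 207.2 = 3.13 g

3.13 g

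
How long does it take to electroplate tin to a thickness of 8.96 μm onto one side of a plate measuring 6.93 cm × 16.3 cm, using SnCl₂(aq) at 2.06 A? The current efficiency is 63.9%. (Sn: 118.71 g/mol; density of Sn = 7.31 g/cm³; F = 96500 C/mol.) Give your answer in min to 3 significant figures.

Plated area = 6.93 × 16.3 = 113.0 cm²
Volume = 113.0 × 8.96×10⁻⁴ cm = 0.1012 cm³
m(Sn) = 0.1012 × 7.31 = 0.7398 g
n(Sn) = 0.7398 / 118.71 = 0.006232 mol; n(e⁻) = 2 × 0.006232 = 0.01246 mol
Q = 0.01246 × 96500 / 0.639 = 1882 C
t = 1882 / 2.06 = 913.6 s = 15.2 min

15.2 min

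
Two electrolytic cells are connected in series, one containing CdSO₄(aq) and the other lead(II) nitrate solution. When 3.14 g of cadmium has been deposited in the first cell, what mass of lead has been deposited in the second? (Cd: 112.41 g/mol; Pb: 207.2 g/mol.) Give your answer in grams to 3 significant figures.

n(Cd) = 3.14 / 112.41 = 0.02793 mol
Cd²⁺ + 2e⁻ → Cd, so n(e⁻) = 2 × 0.02793 = 0.05586 mol
In series, the same 0.05586 mol of electrons flows through the second cell.
Pb²⁺ + 2e⁻ → Pb, so n(Pb) = 0.05586 / 2 = 0.02793 mol
m(Pb) = 0.02793 × 207.2 = 5.79 g

5.79 g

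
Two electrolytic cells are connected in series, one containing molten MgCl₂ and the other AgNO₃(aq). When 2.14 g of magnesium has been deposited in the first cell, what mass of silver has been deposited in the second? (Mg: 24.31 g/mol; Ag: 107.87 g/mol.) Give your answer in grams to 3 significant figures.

n(Mg) = 2.14 / 24.31 = 0.08803 mol
Mg²⁺ + 2e⁻ → Mg, so n(e⁻) = 2 × 0.08803 = 0.1761 mol
In series, the same 0.1761 mol of electrons flows through the second cell.
Ag⁺ + e⁻ → Ag, so n(Ag) = 0.1761 mol
m(Ag) = 0.1761 × 107.87 = 19.0 g

19.0 g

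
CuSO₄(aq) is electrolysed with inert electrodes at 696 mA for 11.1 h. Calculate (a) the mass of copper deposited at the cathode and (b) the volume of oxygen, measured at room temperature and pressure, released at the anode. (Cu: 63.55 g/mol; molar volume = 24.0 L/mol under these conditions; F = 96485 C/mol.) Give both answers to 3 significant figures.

Q = 0.696 × 39960 = 27810 C; n(e⁻) = 27810 / 96485 = 0.2882 mol
Cathode: Cu²⁺ + 2e⁻ → Cu → n(Cu) = 0.2882/2 = 0.1441 mol → 9.16 g
Anode: 2H₂O → O₂ + 4H⁺ + 4e⁻ → n(O₂) = 0.2882/4 = 0.07205 mol → 1.73 L

9.16 g Cu; 1.73 L O₂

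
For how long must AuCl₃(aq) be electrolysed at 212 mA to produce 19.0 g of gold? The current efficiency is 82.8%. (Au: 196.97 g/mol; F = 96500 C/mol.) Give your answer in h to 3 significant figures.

44.2 h

n(Au) = 19.0 / 196.97 = 0.09646 mol
Au³⁺ + 3e⁻ → Au, so n(e⁻) = 3 × 0.09646 = 0.2894 mol
Q = 0.2894 × 96500 / 0.828 = 33730 C
t = Q / I = 33730 / 0.212 = 1.591×10^5 s = 44.2 h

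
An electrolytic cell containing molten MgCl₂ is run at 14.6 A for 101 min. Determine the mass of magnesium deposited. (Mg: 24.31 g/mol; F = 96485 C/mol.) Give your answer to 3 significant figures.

11.1 g

Charge passed = 14.6 × 6060 = 88480 C
n(e⁻) = Q/F = 88480/96485 = 0.9170 mol
Mg²⁺ + 2e⁻ → Mg, so n(Mg) = 0.9170 / 2 = 0.4585 mol
m = 0.4585 × 24.31 = 11.1 g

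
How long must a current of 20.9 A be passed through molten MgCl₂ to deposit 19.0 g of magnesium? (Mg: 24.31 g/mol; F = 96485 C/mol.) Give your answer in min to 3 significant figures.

n(Mg) = 19.0 / 24.31 = 0.7816 mol
Mg²⁺ + 2e⁻ → Mg, so n(e⁻) = 2 × 0.7816 = 1.563 mol
Q = 1.563 × 96485 = 1.508×10^5 C
t = Q / I = 1.508×10^5 / 20.9 = 7215 s = 120 min

120 min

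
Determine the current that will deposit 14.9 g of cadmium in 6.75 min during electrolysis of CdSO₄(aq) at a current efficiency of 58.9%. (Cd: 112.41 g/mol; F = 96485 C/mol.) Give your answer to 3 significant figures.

107 A

n(Cd) = 14.9 / 112.41 = 0.1326 mol
Cd²⁺ + 2e⁻ → Cd, so n(e⁻) = 2 × 0.1326 = 0.2652 mol
Q = 0.2652 × 96485 / 0.589 = 43440 C
I = Q / t = 43440 / 405 s = 107 A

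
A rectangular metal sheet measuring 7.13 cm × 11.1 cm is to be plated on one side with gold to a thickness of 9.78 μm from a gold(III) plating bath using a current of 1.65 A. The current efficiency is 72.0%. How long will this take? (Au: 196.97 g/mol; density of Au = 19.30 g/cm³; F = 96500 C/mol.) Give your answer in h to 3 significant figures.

Plated area = 7.13 × 11.1 = 79.14 cm²
Volume = 79.14 × 9.78×10⁻⁴ cm = 0.07740 cm³
m(Au) = 0.07740 × 19.30 = 1.494 g
n(Au) = 1.494 / 196.97 = 0.007585 mol; n(e⁻) = 3 × 0.007585 = 0.02276 mol
Q = 0.02276 × 96500 / 0.720 = 3050 C
t = 3050 / 1.65 = 1848 s = 0.513 h

0.513 h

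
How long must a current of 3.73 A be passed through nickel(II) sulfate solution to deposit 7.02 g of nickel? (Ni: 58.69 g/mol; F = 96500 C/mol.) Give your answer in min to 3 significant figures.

103 min

n(Ni) = 7.02 / 58.69 = 0.1196 mol
Ni²⁺ + 2e⁻ → Ni, so n(e⁻) = 2 × 0.1196 = 0.2392 mol
Q = 0.2392 × 96500 = 23080 C
t = Q / I = 23080 / 3.73 = 6188 s = 103 min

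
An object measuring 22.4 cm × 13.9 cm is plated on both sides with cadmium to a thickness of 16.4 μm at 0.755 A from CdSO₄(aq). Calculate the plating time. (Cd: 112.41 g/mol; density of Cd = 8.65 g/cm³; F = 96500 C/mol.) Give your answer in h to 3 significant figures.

Plated area = 2 × 22.4 × 13.9 = 622.7 cm²
Volume = 622.7 × 16.4×10⁻⁴ cm = 1.021 cm³
m(Cd) = 1.021 × 8.65 = 8.832 g
n(Cd) = 8.832 / 112.41 = 0.07857 mol; n(e⁻) = 2 × 0.07857 = 0.1571 mol
Q = 0.1571 × 96500 = 15160 C
t = 15160 / 0.755 = 20080 s = 5.58 h

5.58 h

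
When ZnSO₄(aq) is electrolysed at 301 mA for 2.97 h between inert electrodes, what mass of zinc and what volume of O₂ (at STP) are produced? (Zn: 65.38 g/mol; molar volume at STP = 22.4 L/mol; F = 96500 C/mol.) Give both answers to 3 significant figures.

1.09 g Zn; 0.187 L O₂

Q = 0.301 × 10692 = 3218 C; n(e⁻) = 3218 / 96500 = 0.03335 mol
Cathode: Zn²⁺ + 2e⁻ → Zn → n(Zn) = 0.03335/2 = 0.01668 mol → 1.09 g
Anode: 2H₂O → O₂ + 4H⁺ + 4e⁻ → n(O₂) = 0.03335/4 = 0.008338 mol → 0.187 L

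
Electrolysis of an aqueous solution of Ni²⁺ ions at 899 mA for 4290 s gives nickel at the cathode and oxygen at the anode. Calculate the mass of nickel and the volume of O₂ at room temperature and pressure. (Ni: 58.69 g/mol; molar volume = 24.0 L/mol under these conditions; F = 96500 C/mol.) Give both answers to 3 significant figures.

Q = 0.899 × 4290 = 3857 C; n(e⁻) = 3857 / 96500 = 0.03997 mol
Cathode: Ni²⁺ + 2e⁻ → Ni → n(Ni) = 0.03997/2 = 0.01999 mol → 1.17 g
Anode: 2H₂O → O₂ + 4H⁺ + 4e⁻ → n(O₂) = 0.03997/4 = 0.009993 mol → 0.240 L

1.17 g Ni; 0.240 L O₂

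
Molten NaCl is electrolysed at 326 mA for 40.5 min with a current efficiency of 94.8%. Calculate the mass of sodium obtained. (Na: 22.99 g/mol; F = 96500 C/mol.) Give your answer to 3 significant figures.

0.179 g

Q = 0.326 × 2430 = 792.2 C
n(e⁻) = 792.2 / 96500 = 0.008209 mol
Na⁺ + e⁻ → Na, so theoretical m(Na) = 0.008209 × 22.99 = 0.1887 g
Actual mass = 94.8% × 0.1887 = 0.179 g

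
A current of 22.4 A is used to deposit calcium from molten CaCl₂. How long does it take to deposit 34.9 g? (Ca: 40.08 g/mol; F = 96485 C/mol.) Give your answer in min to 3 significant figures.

n(Ca) = 34.9 / 40.08 = 0.8708 mol
Ca²⁺ + 2e⁻ → Ca, so n(e⁻) = 2 × 0.8708 = 1.742 mol
Q = 1.742 × 96485 = 1.681×10^5 C
t = Q / I = 1.681×10^5 / 22.4 = 7504 s = 125 min

125 min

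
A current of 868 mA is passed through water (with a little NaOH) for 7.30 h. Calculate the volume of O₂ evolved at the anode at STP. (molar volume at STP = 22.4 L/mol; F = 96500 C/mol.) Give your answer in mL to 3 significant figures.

Q = It = 0.868 × 26280 = 22810 C
Moles of electrons = 22810 / 96500 = 0.2364 mol
2H₂O → O₂ + 4H⁺ + 4e⁻, so n(O₂) = 0.2364 / 4 = 0.05910 mol
V = 0.05910 × 22.4 = 1.324 L
= 1320 mL

1320 mL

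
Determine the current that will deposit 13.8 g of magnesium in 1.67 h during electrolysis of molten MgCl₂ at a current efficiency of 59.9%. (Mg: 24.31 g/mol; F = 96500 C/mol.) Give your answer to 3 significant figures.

n(Mg) = 13.8 / 24.31 = 0.5677 mol
Mg²⁺ + 2e⁻ → Mg, so n(e⁻) = 2 × 0.5677 = 1.135 mol
Q = 1.135 × 96500 / 0.599 = 1.829×10^5 C
I = Q / t = 1.829×10^5 / 6012 s = 30.4 A

30.4 A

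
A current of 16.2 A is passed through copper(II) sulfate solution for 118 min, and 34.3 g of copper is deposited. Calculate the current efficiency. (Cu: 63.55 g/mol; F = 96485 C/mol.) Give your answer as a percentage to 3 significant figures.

Q = 16.2 × 7080 = 1.147×10^5 C
n(e⁻) = 1.147×10^5 / 96485 = 1.189 mol
Cu²⁺ + 2e⁻ → Cu, so theoretical n(Cu) = 0.5945 mol → 37.78 g
Efficiency = 34.3 / 37.78 = 0.9079 = 90.8%

90.8%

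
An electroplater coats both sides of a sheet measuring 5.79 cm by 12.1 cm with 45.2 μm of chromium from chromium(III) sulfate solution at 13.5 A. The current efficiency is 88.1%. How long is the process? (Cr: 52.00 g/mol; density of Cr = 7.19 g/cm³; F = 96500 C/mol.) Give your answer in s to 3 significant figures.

Plated area = 2 × 5.79 × 12.1 = 140.1 cm²
Volume = 140.1 × 45.2×10⁻⁴ cm = 0.6333 cm³
m(Cr) = 0.6333 × 7.19 = 4.553 g
n(Cr) = 4.553 / 52.00 = 0.08756 mol; n(e⁻) = 3 × 0.08756 = 0.2627 mol
Q = 0.2627 × 96500 / 0.881 = 28770 C
t = 28770 / 13.5 = 2131 s

2130 s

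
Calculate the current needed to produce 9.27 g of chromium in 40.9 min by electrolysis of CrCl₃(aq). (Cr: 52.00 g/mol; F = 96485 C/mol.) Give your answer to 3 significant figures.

n(Cr) = 9.27 / 52.00 = 0.1783 mol
Cr³⁺ + 3e⁻ → Cr, so n(e⁻) = 3 × 0.1783 = 0.5349 mol
Q = 0.5349 × 96485 = 51610 C
I = Q / t = 51610 / 2454 s = 21.0 A

21.0 A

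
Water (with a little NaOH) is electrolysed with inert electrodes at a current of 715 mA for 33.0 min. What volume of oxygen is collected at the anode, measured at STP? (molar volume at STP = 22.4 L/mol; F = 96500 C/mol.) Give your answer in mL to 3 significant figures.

82.2 mL

Q = It = 0.715 × 1980 = 1416 C
n(e⁻) = Q/F = 1416/96500 = 0.01467 mol
2H₂O → O₂ + 4H⁺ + 4e⁻, so n(O₂) = 0.01467 / 4 = 0.003668 mol
V = 0.003668 × 22.4 = 0.08216 L
= 82.2 mL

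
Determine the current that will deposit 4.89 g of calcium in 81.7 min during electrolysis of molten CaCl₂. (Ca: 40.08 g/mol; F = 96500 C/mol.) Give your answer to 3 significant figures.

4.80 A

n(Ca) = 4.89 / 40.08 = 0.1220 mol
Ca²⁺ + 2e⁻ → Ca, so n(e⁻) = 2 × 0.1220 = 0.2440 mol
Q = 0.2440 × 96500 = 23550 C
I = Q / t = 23550 / 4902 s = 4.80 A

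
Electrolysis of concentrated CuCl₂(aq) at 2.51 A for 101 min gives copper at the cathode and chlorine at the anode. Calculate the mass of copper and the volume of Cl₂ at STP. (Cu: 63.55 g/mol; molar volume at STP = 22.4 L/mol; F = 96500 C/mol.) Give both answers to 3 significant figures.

Q = 2.51 × 6060 = 15210 C; n(e⁻) = 15210 / 96500 = 0.1576 mol
Cathode: Cu²⁺ + 2e⁻ → Cu → n(Cu) = 0.1576/2 = 0.07880 mol → 5.01 g
Anode: 2Cl⁻ → Cl₂ + 2e⁻ → n(Cl₂) = 0.1576/2 = 0.07880 mol → 1.77 L

5.01 g Cu; 1.77 L Cl₂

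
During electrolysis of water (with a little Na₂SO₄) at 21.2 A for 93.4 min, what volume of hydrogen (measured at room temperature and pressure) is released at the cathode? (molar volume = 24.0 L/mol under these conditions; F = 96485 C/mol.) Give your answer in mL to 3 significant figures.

Q = It = 21.2 × 5604 = 1.188×10^5 C
n(e⁻) = 1.188×10^5 / 96485 = 1.231 mol
2H⁺ + 2e⁻ → H₂, so n(H₂) = 1.231 / 2 = 0.6155 mol
V = 0.6155 × 24.0 = 14.77 L
= 14800 mL

14800 mL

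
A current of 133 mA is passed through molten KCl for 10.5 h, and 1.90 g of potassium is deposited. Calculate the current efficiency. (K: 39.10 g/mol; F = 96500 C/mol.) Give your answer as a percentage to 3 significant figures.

93.3%

Q = 0.133 × 37800 = 5027 C
n(e⁻) = 5027 / 96500 = 0.05209 mol
K⁺ + e⁻ → K, so theoretical n(K) = 0.05209 mol → 2.037 g
Efficiency = 1.90 / 2.037 = 0.9327 = 93.3%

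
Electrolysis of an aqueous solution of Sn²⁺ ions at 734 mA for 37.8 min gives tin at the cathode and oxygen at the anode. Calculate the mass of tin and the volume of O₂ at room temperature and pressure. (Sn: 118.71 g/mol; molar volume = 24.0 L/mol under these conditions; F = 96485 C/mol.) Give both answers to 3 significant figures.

1.02 g Sn; 0.104 L O₂

Q = 0.734 × 2268 = 1665 C; n(e⁻) = 1665 / 96485 = 0.01726 mol
Cathode: Sn²⁺ + 2e⁻ → Sn → n(Sn) = 0.01726/2 = 0.008630 mol → 1.02 g
Anode: 2H₂O → O₂ + 4H⁺ + 4e⁻ → n(O₂) = 0.01726/4 = 0.004315 mol → 0.104 L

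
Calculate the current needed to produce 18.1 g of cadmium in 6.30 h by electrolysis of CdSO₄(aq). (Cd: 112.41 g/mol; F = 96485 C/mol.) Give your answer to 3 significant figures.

1.37 A

n(Cd) = 18.1 / 112.41 = 0.1610 mol
Cd²⁺ + 2e⁻ → Cd, so n(e⁻) = 2 × 0.1610 = 0.3220 mol
Q = 0.3220 × 96485 = 31070 C
I = Q / t = 31070 / 22680 s = 1.37 A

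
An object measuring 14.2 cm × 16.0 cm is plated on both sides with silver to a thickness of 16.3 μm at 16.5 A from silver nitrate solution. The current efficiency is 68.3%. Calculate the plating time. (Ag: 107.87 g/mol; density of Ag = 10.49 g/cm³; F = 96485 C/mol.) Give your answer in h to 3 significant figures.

Plated area = 2 × 14.2 × 16.0 = 454.4 cm²
Volume = 454.4 × 16.3×10⁻⁴ cm = 0.7407 cm³
m(Ag) = 0.7407 × 10.49 = 7.770 g
n(Ag) = 7.770 / 107.87 = 0.07203 mol; n(e⁻) = 0.07203 mol
Q = 0.07203 × 96485 / 0.683 = 10180 C
t = 10180 / 16.5 = 617.0 s = 0.171 h

0.171 h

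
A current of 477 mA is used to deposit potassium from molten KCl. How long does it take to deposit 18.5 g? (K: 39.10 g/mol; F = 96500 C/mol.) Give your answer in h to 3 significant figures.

26.6 h

n(K) = 18.5 / 39.10 = 0.4731 mol
K⁺ + e⁻ → K, so n(e⁻) = 0.4731 mol
Q = 0.4731 × 96500 = 45650 C
t = Q / I = 45650 / 0.477 = 95700 s = 26.6 h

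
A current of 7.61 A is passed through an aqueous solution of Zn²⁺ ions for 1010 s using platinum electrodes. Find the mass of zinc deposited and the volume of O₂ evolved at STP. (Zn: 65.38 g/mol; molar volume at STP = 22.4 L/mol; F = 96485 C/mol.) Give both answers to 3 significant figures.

2.60 g Zn; 0.446 L O₂

Q = 7.61 × 1010 = 7686 C; n(e⁻) = 7686 / 96485 = 0.07966 mol
Cathode: Zn²⁺ + 2e⁻ → Zn → n(Zn) = 0.07966/2 = 0.03983 mol → 2.60 g
Anode: 2H₂O → O₂ + 4H⁺ + 4e⁻ → n(O₂) = 0.07966/4 = 0.01992 mol → 0.446 L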